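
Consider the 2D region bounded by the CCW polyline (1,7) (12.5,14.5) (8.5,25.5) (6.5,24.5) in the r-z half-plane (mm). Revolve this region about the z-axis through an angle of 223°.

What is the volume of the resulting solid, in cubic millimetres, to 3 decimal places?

Profile (r,z), 4 vertices: (1,7) (12.5,14.5) (8.5,25.5) (6.5,24.5)
edge 0: (1,7)→(12.5,14.5)  cross = 1·14.5 − 12.5·7 = -73.0000; (r_i+r_j)·cross = 13.5·-73.0000 = -985.5000
edge 1: (12.5,14.5)→(8.5,25.5)  cross = 12.5·25.5 − 8.5·14.5 = 195.5000; (r_i+r_j)·cross = 21·195.5000 = 4105.5000
edge 2: (8.5,25.5)→(6.5,24.5)  cross = 8.5·24.5 − 6.5·25.5 = 42.5000; (r_i+r_j)·cross = 15·42.5000 = 637.5000
edge 3: (6.5,24.5)→(1,7)  cross = 6.5·7 − 1·24.5 = 21.0000; (r_i+r_j)·cross = 7.5·21.0000 = 157.5000
Σcross = 186.0000 → A = |Σcross|/2 = 93.0000 mm²
Σ(r_i+r_j)·cross = 3915.0000 → first moment M = |Σ|/6 = 652.5000
R_c = M/A = 652.5000/93.0000 = 7.0161 mm
θ = 223° = 3.892084 rad
V = θ·R_c·A = 3.892084·7.0161·93.0000 = 2539.585 mm³

Volume = 2539.585 mm³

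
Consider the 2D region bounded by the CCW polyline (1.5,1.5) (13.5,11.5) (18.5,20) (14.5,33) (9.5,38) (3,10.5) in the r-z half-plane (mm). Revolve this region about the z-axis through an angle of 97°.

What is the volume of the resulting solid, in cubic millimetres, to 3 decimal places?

Profile (r,z), 6 vertices: (1.5,1.5) (13.5,11.5) (18.5,20) (14.5,33) (9.5,38) (3,10.5)
edge 0: (1.5,1.5)→(13.5,11.5)  cross = 1.5·11.5 − 13.5·1.5 = -3.0000; (r_i+r_j)·cross = 15·-3.0000 = -45.0000
edge 1: (13.5,11.5)→(18.5,20)  cross = 13.5·20 − 18.5·11.5 = 57.2500; (r_i+r_j)·cross = 32·57.2500 = 1832.0000
edge 2: (18.5,20)→(14.5,33)  cross = 18.5·33 − 14.5·20 = 320.5000; (r_i+r_j)·cross = 33·320.5000 = 10576.5000
edge 3: (14.5,33)→(9.5,38)  cross = 14.5·38 − 9.5·33 = 237.5000; (r_i+r_j)·cross = 24·237.5000 = 5700.0000
edge 4: (9.5,38)→(3,10.5)  cross = 9.5·10.5 − 3·38 = -14.2500; (r_i+r_j)·cross = 12.5·-14.2500 = -178.1250
edge 5: (3,10.5)→(1.5,1.5)  cross = 3·1.5 − 1.5·10.5 = -11.2500; (r_i+r_j)·cross = 4.5·-11.2500 = -50.6250
Σcross = 586.7500 → A = |Σcross|/2 = 293.3750 mm²
Σ(r_i+r_j)·cross = 17834.7500 → first moment M = |Σ|/6 = 2972.4583
R_c = M/A = 2972.4583/293.3750 = 10.1319 mm
θ = 97° = 1.692969 rad
V = θ·R_c·A = 1.692969·10.1319·293.3750 = 5032.281 mm³

Volume = 5032.281 mm³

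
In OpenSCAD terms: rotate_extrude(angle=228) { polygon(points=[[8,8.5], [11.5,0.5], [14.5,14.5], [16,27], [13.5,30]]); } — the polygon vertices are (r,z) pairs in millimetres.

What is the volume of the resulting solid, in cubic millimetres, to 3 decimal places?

Profile (r,z), 5 vertices: (8,8.5) (11.5,0.5) (14.5,14.5) (16,27) (13.5,30)
edge 0: (8,8.5)→(11.5,0.5)  cross = 8·0.5 − 11.5·8.5 = -93.7500; (r_i+r_j)·cross = 19.5·-93.7500 = -1828.1250
edge 1: (11.5,0.5)→(14.5,14.5)  cross = 11.5·14.5 − 14.5·0.5 = 159.5000; (r_i+r_j)·cross = 26·159.5000 = 4147.0000
edge 2: (14.5,14.5)→(16,27)  cross = 14.5·27 − 16·14.5 = 159.5000; (r_i+r_j)·cross = 30.5·159.5000 = 4864.7500
edge 3: (16,27)→(13.5,30)  cross = 16·30 − 13.5·27 = 115.5000; (r_i+r_j)·cross = 29.5·115.5000 = 3407.2500
edge 4: (13.5,30)→(8,8.5)  cross = 13.5·8.5 − 8·30 = -125.2500; (r_i+r_j)·cross = 21.5·-125.2500 = -2692.8750
Σcross = 215.5000 → A = |Σcross|/2 = 107.7500 mm²
Σ(r_i+r_j)·cross = 7898.0000 → first moment M = |Σ|/6 = 1316.3333
R_c = M/A = 1316.3333/107.7500 = 12.2166 mm
θ = 228° = 3.979351 rad
V = θ·R_c·A = 3.979351·12.2166·107.7500 = 5238.152 mm³

Volume = 5238.152 mm³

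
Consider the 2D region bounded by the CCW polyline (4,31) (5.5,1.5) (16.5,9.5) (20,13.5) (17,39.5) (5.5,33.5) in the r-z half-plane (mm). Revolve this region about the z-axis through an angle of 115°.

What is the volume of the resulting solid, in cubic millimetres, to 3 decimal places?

Volume = 9784.250 mm³

Profile (r,z), 6 vertices: (4,31) (5.5,1.5) (16.5,9.5) (20,13.5) (17,39.5) (5.5,33.5)
edge 0: (4,31)→(5.5,1.5)  cross = 4·1.5 − 5.5·31 = -164.5000; (r_i+r_j)·cross = 9.5·-164.5000 = -1562.7500
edge 1: (5.5,1.5)→(16.5,9.5)  cross = 5.5·9.5 − 16.5·1.5 = 27.5000; (r_i+r_j)·cross = 22·27.5000 = 605.0000
edge 2: (16.5,9.5)→(20,13.5)  cross = 16.5·13.5 − 20·9.5 = 32.7500; (r_i+r_j)·cross = 36.5·32.7500 = 1195.3750
edge 3: (20,13.5)→(17,39.5)  cross = 20·39.5 − 17·13.5 = 560.5000; (r_i+r_j)·cross = 37·560.5000 = 20738.5000
edge 4: (17,39.5)→(5.5,33.5)  cross = 17·33.5 − 5.5·39.5 = 352.2500; (r_i+r_j)·cross = 22.5·352.2500 = 7925.6250
edge 5: (5.5,33.5)→(4,31)  cross = 5.5·31 − 4·33.5 = 36.5000; (r_i+r_j)·cross = 9.5·36.5000 = 346.7500
Σcross = 845.0000 → A = |Σcross|/2 = 422.5000 mm²
Σ(r_i+r_j)·cross = 29248.5000 → first moment M = |Σ|/6 = 4874.7500
R_c = M/A = 4874.7500/422.5000 = 11.5379 mm
θ = 115° = 2.007129 rad
V = θ·R_c·A = 2.007129·11.5379·422.5000 = 9784.250 mm³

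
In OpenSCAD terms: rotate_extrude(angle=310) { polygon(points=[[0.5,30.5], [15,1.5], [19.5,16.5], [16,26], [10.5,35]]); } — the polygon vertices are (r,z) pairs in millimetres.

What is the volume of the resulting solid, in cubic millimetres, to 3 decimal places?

Volume = 18046.115 mm³

Profile (r,z), 5 vertices: (0.5,30.5) (15,1.5) (19.5,16.5) (16,26) (10.5,35)
edge 0: (0.5,30.5)→(15,1.5)  cross = 0.5·1.5 − 15·30.5 = -456.7500; (r_i+r_j)·cross = 15.5·-456.7500 = -7079.6250
edge 1: (15,1.5)→(19.5,16.5)  cross = 15·16.5 − 19.5·1.5 = 218.2500; (r_i+r_j)·cross = 34.5·218.2500 = 7529.6250
edge 2: (19.5,16.5)→(16,26)  cross = 19.5·26 − 16·16.5 = 243.0000; (r_i+r_j)·cross = 35.5·243.0000 = 8626.5000
edge 3: (16,26)→(10.5,35)  cross = 16·35 − 10.5·26 = 287.0000; (r_i+r_j)·cross = 26.5·287.0000 = 7605.5000
edge 4: (10.5,35)→(0.5,30.5)  cross = 10.5·30.5 − 0.5·35 = 302.7500; (r_i+r_j)·cross = 11·302.7500 = 3330.2500
Σcross = 594.2500 → A = |Σcross|/2 = 297.1250 mm²
Σ(r_i+r_j)·cross = 20012.2500 → first moment M = |Σ|/6 = 3335.3750
R_c = M/A = 3335.3750/297.1250 = 11.2255 mm
θ = 310° = 5.410521 rad
V = θ·R_c·A = 5.410521·11.2255·297.1250 = 18046.115 mm³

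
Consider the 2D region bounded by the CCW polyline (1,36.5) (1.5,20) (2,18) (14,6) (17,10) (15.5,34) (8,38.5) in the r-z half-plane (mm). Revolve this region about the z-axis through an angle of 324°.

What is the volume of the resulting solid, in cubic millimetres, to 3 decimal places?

Profile (r,z), 7 vertices: (1,36.5) (1.5,20) (2,18) (14,6) (17,10) (15.5,34) (8,38.5)
edge 0: (1,36.5)→(1.5,20)  cross = 1·20 − 1.5·36.5 = -34.7500; (r_i+r_j)·cross = 2.5·-34.7500 = -86.8750
edge 1: (1.5,20)→(2,18)  cross = 1.5·18 − 2·20 = -13.0000; (r_i+r_j)·cross = 3.5·-13.0000 = -45.5000
edge 2: (2,18)→(14,6)  cross = 2·6 − 14·18 = -240.0000; (r_i+r_j)·cross = 16·-240.0000 = -3840.0000
edge 3: (14,6)→(17,10)  cross = 14·10 − 17·6 = 38.0000; (r_i+r_j)·cross = 31·38.0000 = 1178.0000
edge 4: (17,10)→(15.5,34)  cross = 17·34 − 15.5·10 = 423.0000; (r_i+r_j)·cross = 32.5·423.0000 = 13747.5000
edge 5: (15.5,34)→(8,38.5)  cross = 15.5·38.5 − 8·34 = 324.7500; (r_i+r_j)·cross = 23.5·324.7500 = 7631.6250
edge 6: (8,38.5)→(1,36.5)  cross = 8·36.5 − 1·38.5 = 253.5000; (r_i+r_j)·cross = 9·253.5000 = 2281.5000
Σcross = 751.5000 → A = |Σcross|/2 = 375.7500 mm²
Σ(r_i+r_j)·cross = 20866.2500 → first moment M = |Σ|/6 = 3477.7083
R_c = M/A = 3477.7083/375.7500 = 9.2554 mm
θ = 324° = 5.654867 rad
V = θ·R_c·A = 5.654867·9.2554·375.7500 = 19665.977 mm³

Volume = 19665.977 mm³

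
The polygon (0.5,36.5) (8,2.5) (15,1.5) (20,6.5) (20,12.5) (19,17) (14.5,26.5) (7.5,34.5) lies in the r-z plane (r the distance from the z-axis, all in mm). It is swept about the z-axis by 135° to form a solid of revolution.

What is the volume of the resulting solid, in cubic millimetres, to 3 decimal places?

Volume = 9973.231 mm³

Profile (r,z), 8 vertices: (0.5,36.5) (8,2.5) (15,1.5) (20,6.5) (20,12.5) (19,17) (14.5,26.5) (7.5,34.5)
edge 0: (0.5,36.5)→(8,2.5)  cross = 0.5·2.5 − 8·36.5 = -290.7500; (r_i+r_j)·cross = 8.5·-290.7500 = -2471.3750
edge 1: (8,2.5)→(15,1.5)  cross = 8·1.5 − 15·2.5 = -25.5000; (r_i+r_j)·cross = 23·-25.5000 = -586.5000
edge 2: (15,1.5)→(20,6.5)  cross = 15·6.5 − 20·1.5 = 67.5000; (r_i+r_j)·cross = 35·67.5000 = 2362.5000
edge 3: (20,6.5)→(20,12.5)  cross = 20·12.5 − 20·6.5 = 120.0000; (r_i+r_j)·cross = 40·120.0000 = 4800.0000
edge 4: (20,12.5)→(19,17)  cross = 20·17 − 19·12.5 = 102.5000; (r_i+r_j)·cross = 39·102.5000 = 3997.5000
edge 5: (19,17)→(14.5,26.5)  cross = 19·26.5 − 14.5·17 = 257.0000; (r_i+r_j)·cross = 33.5·257.0000 = 8609.5000
edge 6: (14.5,26.5)→(7.5,34.5)  cross = 14.5·34.5 − 7.5·26.5 = 301.5000; (r_i+r_j)·cross = 22·301.5000 = 6633.0000
edge 7: (7.5,34.5)→(0.5,36.5)  cross = 7.5·36.5 − 0.5·34.5 = 256.5000; (r_i+r_j)·cross = 8·256.5000 = 2052.0000
Σcross = 788.7500 → A = |Σcross|/2 = 394.3750 mm²
Σ(r_i+r_j)·cross = 25396.6250 → first moment M = |Σ|/6 = 4232.7708
R_c = M/A = 4232.7708/394.3750 = 10.7329 mm
θ = 135° = 2.356194 rad
V = θ·R_c·A = 2.356194·10.7329·394.3750 = 9973.231 mm³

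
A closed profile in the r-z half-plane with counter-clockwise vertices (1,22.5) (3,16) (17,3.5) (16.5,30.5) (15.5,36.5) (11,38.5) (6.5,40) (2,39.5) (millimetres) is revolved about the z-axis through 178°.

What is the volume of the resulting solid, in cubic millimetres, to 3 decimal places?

Profile (r,z), 8 vertices: (1,22.5) (3,16) (17,3.5) (16.5,30.5) (15.5,36.5) (11,38.5) (6.5,40) (2,39.5)
edge 0: (1,22.5)→(3,16)  cross = 1·16 − 3·22.5 = -51.5000; (r_i+r_j)·cross = 4·-51.5000 = -206.0000
edge 1: (3,16)→(17,3.5)  cross = 3·3.5 − 17·16 = -261.5000; (r_i+r_j)·cross = 20·-261.5000 = -5230.0000
edge 2: (17,3.5)→(16.5,30.5)  cross = 17·30.5 − 16.5·3.5 = 460.7500; (r_i+r_j)·cross = 33.5·460.7500 = 15435.1250
edge 3: (16.5,30.5)→(15.5,36.5)  cross = 16.5·36.5 − 15.5·30.5 = 129.5000; (r_i+r_j)·cross = 32·129.5000 = 4144.0000
edge 4: (15.5,36.5)→(11,38.5)  cross = 15.5·38.5 − 11·36.5 = 195.2500; (r_i+r_j)·cross = 26.5·195.2500 = 5174.1250
edge 5: (11,38.5)→(6.5,40)  cross = 11·40 − 6.5·38.5 = 189.7500; (r_i+r_j)·cross = 17.5·189.7500 = 3320.6250
edge 6: (6.5,40)→(2,39.5)  cross = 6.5·39.5 − 2·40 = 176.7500; (r_i+r_j)·cross = 8.5·176.7500 = 1502.3750
edge 7: (2,39.5)→(1,22.5)  cross = 2·22.5 − 1·39.5 = 5.5000; (r_i+r_j)·cross = 3·5.5000 = 16.5000
Σcross = 844.5000 → A = |Σcross|/2 = 422.2500 mm²
Σ(r_i+r_j)·cross = 24156.7500 → first moment M = |Σ|/6 = 4026.1250
R_c = M/A = 4026.1250/422.2500 = 9.5349 mm
θ = 178° = 3.106686 rad
V = θ·R_c·A = 3.106686·9.5349·422.2500 = 12507.906 mm³

Volume = 12507.906 mm³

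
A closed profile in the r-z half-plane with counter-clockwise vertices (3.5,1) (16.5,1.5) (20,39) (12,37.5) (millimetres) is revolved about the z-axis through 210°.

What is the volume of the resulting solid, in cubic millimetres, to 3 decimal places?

Profile (r,z), 4 vertices: (3.5,1) (16.5,1.5) (20,39) (12,37.5)
edge 0: (3.5,1)→(16.5,1.5)  cross = 3.5·1.5 − 16.5·1 = -11.2500; (r_i+r_j)·cross = 20·-11.2500 = -225.0000
edge 1: (16.5,1.5)→(20,39)  cross = 16.5·39 − 20·1.5 = 613.5000; (r_i+r_j)·cross = 36.5·613.5000 = 22392.7500
edge 2: (20,39)→(12,37.5)  cross = 20·37.5 − 12·39 = 282.0000; (r_i+r_j)·cross = 32·282.0000 = 9024.0000
edge 3: (12,37.5)→(3.5,1)  cross = 12·1 − 3.5·37.5 = -119.2500; (r_i+r_j)·cross = 15.5·-119.2500 = -1848.3750
Σcross = 765.0000 → A = |Σcross|/2 = 382.5000 mm²
Σ(r_i+r_j)·cross = 29343.3750 → first moment M = |Σ|/6 = 4890.5625
R_c = M/A = 4890.5625/382.5000 = 12.7858 mm
θ = 210° = 3.665191 rad
V = θ·R_c·A = 3.665191·12.7858·382.5000 = 17924.848 mm³

Volume = 17924.848 mm³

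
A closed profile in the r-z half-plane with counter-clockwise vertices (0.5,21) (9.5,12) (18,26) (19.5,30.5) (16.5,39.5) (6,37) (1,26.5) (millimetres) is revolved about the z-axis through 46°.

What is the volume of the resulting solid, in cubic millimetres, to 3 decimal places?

Volume = 2592.391 mm³

Profile (r,z), 7 vertices: (0.5,21) (9.5,12) (18,26) (19.5,30.5) (16.5,39.5) (6,37) (1,26.5)
edge 0: (0.5,21)→(9.5,12)  cross = 0.5·12 − 9.5·21 = -193.5000; (r_i+r_j)·cross = 10·-193.5000 = -1935.0000
edge 1: (9.5,12)→(18,26)  cross = 9.5·26 − 18·12 = 31.0000; (r_i+r_j)·cross = 27.5·31.0000 = 852.5000
edge 2: (18,26)→(19.5,30.5)  cross = 18·30.5 − 19.5·26 = 42.0000; (r_i+r_j)·cross = 37.5·42.0000 = 1575.0000
edge 3: (19.5,30.5)→(16.5,39.5)  cross = 19.5·39.5 − 16.5·30.5 = 267.0000; (r_i+r_j)·cross = 36·267.0000 = 9612.0000
edge 4: (16.5,39.5)→(6,37)  cross = 16.5·37 − 6·39.5 = 373.5000; (r_i+r_j)·cross = 22.5·373.5000 = 8403.7500
edge 5: (6,37)→(1,26.5)  cross = 6·26.5 − 1·37 = 122.0000; (r_i+r_j)·cross = 7·122.0000 = 854.0000
edge 6: (1,26.5)→(0.5,21)  cross = 1·21 − 0.5·26.5 = 7.7500; (r_i+r_j)·cross = 1.5·7.7500 = 11.6250
Σcross = 649.7500 → A = |Σcross|/2 = 324.8750 mm²
Σ(r_i+r_j)·cross = 19373.8750 → first moment M = |Σ|/6 = 3228.9792
R_c = M/A = 3228.9792/324.8750 = 9.9391 mm
θ = 46° = 0.802851 rad
V = θ·R_c·A = 0.802851·9.9391·324.8750 = 2592.391 mm³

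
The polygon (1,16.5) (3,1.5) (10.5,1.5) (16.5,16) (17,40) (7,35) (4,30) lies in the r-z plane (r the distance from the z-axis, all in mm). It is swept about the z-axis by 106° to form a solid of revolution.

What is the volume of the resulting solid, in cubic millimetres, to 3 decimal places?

Profile (r,z), 7 vertices: (1,16.5) (3,1.5) (10.5,1.5) (16.5,16) (17,40) (7,35) (4,30)
edge 0: (1,16.5)→(3,1.5)  cross = 1·1.5 − 3·16.5 = -48.0000; (r_i+r_j)·cross = 4·-48.0000 = -192.0000
edge 1: (3,1.5)→(10.5,1.5)  cross = 3·1.5 − 10.5·1.5 = -11.2500; (r_i+r_j)·cross = 13.5·-11.2500 = -151.8750
edge 2: (10.5,1.5)→(16.5,16)  cross = 10.5·16 − 16.5·1.5 = 143.2500; (r_i+r_j)·cross = 27·143.2500 = 3867.7500
edge 3: (16.5,16)→(17,40)  cross = 16.5·40 − 17·16 = 388.0000; (r_i+r_j)·cross = 33.5·388.0000 = 12998.0000
edge 4: (17,40)→(7,35)  cross = 17·35 − 7·40 = 315.0000; (r_i+r_j)·cross = 24·315.0000 = 7560.0000
edge 5: (7,35)→(4,30)  cross = 7·30 − 4·35 = 70.0000; (r_i+r_j)·cross = 11·70.0000 = 770.0000
edge 6: (4,30)→(1,16.5)  cross = 4·16.5 − 1·30 = 36.0000; (r_i+r_j)·cross = 5·36.0000 = 180.0000
Σcross = 893.0000 → A = |Σcross|/2 = 446.5000 mm²
Σ(r_i+r_j)·cross = 25031.8750 → first moment M = |Σ|/6 = 4171.9792
R_c = M/A = 4171.9792/446.5000 = 9.3437 mm
θ = 106° = 1.850049 rad
V = θ·R_c·A = 1.850049·9.3437·446.5000 = 7718.366 mm³

Volume = 7718.366 mm³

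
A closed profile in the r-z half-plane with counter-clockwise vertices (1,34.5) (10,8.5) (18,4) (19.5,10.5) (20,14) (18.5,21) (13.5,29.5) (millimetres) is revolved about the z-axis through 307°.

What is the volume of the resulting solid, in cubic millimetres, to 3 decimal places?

Profile (r,z), 7 vertices: (1,34.5) (10,8.5) (18,4) (19.5,10.5) (20,14) (18.5,21) (13.5,29.5)
edge 0: (1,34.5)→(10,8.5)  cross = 1·8.5 − 10·34.5 = -336.5000; (r_i+r_j)·cross = 11·-336.5000 = -3701.5000
edge 1: (10,8.5)→(18,4)  cross = 10·4 − 18·8.5 = -113.0000; (r_i+r_j)·cross = 28·-113.0000 = -3164.0000
edge 2: (18,4)→(19.5,10.5)  cross = 18·10.5 − 19.5·4 = 111.0000; (r_i+r_j)·cross = 37.5·111.0000 = 4162.5000
edge 3: (19.5,10.5)→(20,14)  cross = 19.5·14 − 20·10.5 = 63.0000; (r_i+r_j)·cross = 39.5·63.0000 = 2488.5000
edge 4: (20,14)→(18.5,21)  cross = 20·21 − 18.5·14 = 161.0000; (r_i+r_j)·cross = 38.5·161.0000 = 6198.5000
edge 5: (18.5,21)→(13.5,29.5)  cross = 18.5·29.5 − 13.5·21 = 262.2500; (r_i+r_j)·cross = 32·262.2500 = 8392.0000
edge 6: (13.5,29.5)→(1,34.5)  cross = 13.5·34.5 − 1·29.5 = 436.2500; (r_i+r_j)·cross = 14.5·436.2500 = 6325.6250
Σcross = 584.0000 → A = |Σcross|/2 = 292.0000 mm²
Σ(r_i+r_j)·cross = 20701.6250 → first moment M = |Σ|/6 = 3450.2708
R_c = M/A = 3450.2708/292.0000 = 11.8160 mm
θ = 307° = 5.358161 rad
V = θ·R_c·A = 5.358161·11.8160·292.0000 = 18487.106 mm³

Volume = 18487.106 mm³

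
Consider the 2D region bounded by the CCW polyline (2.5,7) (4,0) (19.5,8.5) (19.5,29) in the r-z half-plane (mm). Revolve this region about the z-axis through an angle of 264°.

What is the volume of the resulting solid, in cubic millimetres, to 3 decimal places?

Profile (r,z), 4 vertices: (2.5,7) (4,0) (19.5,8.5) (19.5,29)
edge 0: (2.5,7)→(4,0)  cross = 2.5·0 − 4·7 = -28.0000; (r_i+r_j)·cross = 6.5·-28.0000 = -182.0000
edge 1: (4,0)→(19.5,8.5)  cross = 4·8.5 − 19.5·0 = 34.0000; (r_i+r_j)·cross = 23.5·34.0000 = 799.0000
edge 2: (19.5,8.5)→(19.5,29)  cross = 19.5·29 − 19.5·8.5 = 399.7500; (r_i+r_j)·cross = 39·399.7500 = 15590.2500
edge 3: (19.5,29)→(2.5,7)  cross = 19.5·7 − 2.5·29 = 64.0000; (r_i+r_j)·cross = 22·64.0000 = 1408.0000
Σcross = 469.7500 → A = |Σcross|/2 = 234.8750 mm²
Σ(r_i+r_j)·cross = 17615.2500 → first moment M = |Σ|/6 = 2935.8750
R_c = M/A = 2935.8750/234.8750 = 12.4997 mm
θ = 264° = 4.607669 rad
V = θ·R_c·A = 4.607669·12.4997·234.8750 = 13527.541 mm³

Volume = 13527.541 mm³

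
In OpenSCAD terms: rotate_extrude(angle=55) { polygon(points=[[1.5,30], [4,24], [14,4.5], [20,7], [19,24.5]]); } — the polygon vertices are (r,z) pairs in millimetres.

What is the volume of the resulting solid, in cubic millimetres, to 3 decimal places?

Profile (r,z), 5 vertices: (1.5,30) (4,24) (14,4.5) (20,7) (19,24.5)
edge 0: (1.5,30)→(4,24)  cross = 1.5·24 − 4·30 = -84.0000; (r_i+r_j)·cross = 5.5·-84.0000 = -462.0000
edge 1: (4,24)→(14,4.5)  cross = 4·4.5 − 14·24 = -318.0000; (r_i+r_j)·cross = 18·-318.0000 = -5724.0000
edge 2: (14,4.5)→(20,7)  cross = 14·7 − 20·4.5 = 8.0000; (r_i+r_j)·cross = 34·8.0000 = 272.0000
edge 3: (20,7)→(19,24.5)  cross = 20·24.5 − 19·7 = 357.0000; (r_i+r_j)·cross = 39·357.0000 = 13923.0000
edge 4: (19,24.5)→(1.5,30)  cross = 19·30 − 1.5·24.5 = 533.2500; (r_i+r_j)·cross = 20.5·533.2500 = 10931.6250
Σcross = 496.2500 → A = |Σcross|/2 = 248.1250 mm²
Σ(r_i+r_j)·cross = 18940.6250 → first moment M = |Σ|/6 = 3156.7708
R_c = M/A = 3156.7708/248.1250 = 12.7225 mm
θ = 55° = 0.959931 rad
V = θ·R_c·A = 0.959931·12.7225·248.1250 = 3030.282 mm³

Volume = 3030.282 mm³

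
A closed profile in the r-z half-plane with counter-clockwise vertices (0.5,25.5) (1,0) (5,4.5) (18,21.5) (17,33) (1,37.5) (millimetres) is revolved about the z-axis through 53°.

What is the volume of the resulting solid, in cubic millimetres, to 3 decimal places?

Volume = 3004.306 mm³

Profile (r,z), 6 vertices: (0.5,25.5) (1,0) (5,4.5) (18,21.5) (17,33) (1,37.5)
edge 0: (0.5,25.5)→(1,0)  cross = 0.5·0 − 1·25.5 = -25.5000; (r_i+r_j)·cross = 1.5·-25.5000 = -38.2500
edge 1: (1,0)→(5,4.5)  cross = 1·4.5 − 5·0 = 4.5000; (r_i+r_j)·cross = 6·4.5000 = 27.0000
edge 2: (5,4.5)→(18,21.5)  cross = 5·21.5 − 18·4.5 = 26.5000; (r_i+r_j)·cross = 23·26.5000 = 609.5000
edge 3: (18,21.5)→(17,33)  cross = 18·33 − 17·21.5 = 228.5000; (r_i+r_j)·cross = 35·228.5000 = 7997.5000
edge 4: (17,33)→(1,37.5)  cross = 17·37.5 − 1·33 = 604.5000; (r_i+r_j)·cross = 18·604.5000 = 10881.0000
edge 5: (1,37.5)→(0.5,25.5)  cross = 1·25.5 − 0.5·37.5 = 6.7500; (r_i+r_j)·cross = 1.5·6.7500 = 10.1250
Σcross = 845.2500 → A = |Σcross|/2 = 422.6250 mm²
Σ(r_i+r_j)·cross = 19486.8750 → first moment M = |Σ|/6 = 3247.8125
R_c = M/A = 3247.8125/422.6250 = 7.6849 mm
θ = 53° = 0.925025 rad
V = θ·R_c·A = 0.925025·7.6849·422.6250 = 3004.306 mm³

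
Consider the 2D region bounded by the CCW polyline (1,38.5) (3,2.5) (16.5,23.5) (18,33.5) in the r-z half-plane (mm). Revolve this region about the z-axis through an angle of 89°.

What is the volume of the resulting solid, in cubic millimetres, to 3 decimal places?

Profile (r,z), 4 vertices: (1,38.5) (3,2.5) (16.5,23.5) (18,33.5)
edge 0: (1,38.5)→(3,2.5)  cross = 1·2.5 − 3·38.5 = -113.0000; (r_i+r_j)·cross = 4·-113.0000 = -452.0000
edge 1: (3,2.5)→(16.5,23.5)  cross = 3·23.5 − 16.5·2.5 = 29.2500; (r_i+r_j)·cross = 19.5·29.2500 = 570.3750
edge 2: (16.5,23.5)→(18,33.5)  cross = 16.5·33.5 − 18·23.5 = 129.7500; (r_i+r_j)·cross = 34.5·129.7500 = 4476.3750
edge 3: (18,33.5)→(1,38.5)  cross = 18·38.5 − 1·33.5 = 659.5000; (r_i+r_j)·cross = 19·659.5000 = 12530.5000
Σcross = 705.5000 → A = |Σcross|/2 = 352.7500 mm²
Σ(r_i+r_j)·cross = 17125.2500 → first moment M = |Σ|/6 = 2854.2083
R_c = M/A = 2854.2083/352.7500 = 8.0913 mm
θ = 89° = 1.553343 rad
V = θ·R_c·A = 1.553343·8.0913·352.7500 = 4433.565 mm³

Volume = 4433.565 mm³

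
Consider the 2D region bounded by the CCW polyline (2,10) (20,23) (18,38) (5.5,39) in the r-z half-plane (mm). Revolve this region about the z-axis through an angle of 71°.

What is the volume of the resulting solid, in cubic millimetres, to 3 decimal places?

Volume = 4372.873 mm³

Profile (r,z), 4 vertices: (2,10) (20,23) (18,38) (5.5,39)
edge 0: (2,10)→(20,23)  cross = 2·23 − 20·10 = -154.0000; (r_i+r_j)·cross = 22·-154.0000 = -3388.0000
edge 1: (20,23)→(18,38)  cross = 20·38 − 18·23 = 346.0000; (r_i+r_j)·cross = 38·346.0000 = 13148.0000
edge 2: (18,38)→(5.5,39)  cross = 18·39 − 5.5·38 = 493.0000; (r_i+r_j)·cross = 23.5·493.0000 = 11585.5000
edge 3: (5.5,39)→(2,10)  cross = 5.5·10 − 2·39 = -23.0000; (r_i+r_j)·cross = 7.5·-23.0000 = -172.5000
Σcross = 662.0000 → A = |Σcross|/2 = 331.0000 mm²
Σ(r_i+r_j)·cross = 21173.0000 → first moment M = |Σ|/6 = 3528.8333
R_c = M/A = 3528.8333/331.0000 = 10.6611 mm
θ = 71° = 1.239184 rad
V = θ·R_c·A = 1.239184·10.6611·331.0000 = 4372.873 mm³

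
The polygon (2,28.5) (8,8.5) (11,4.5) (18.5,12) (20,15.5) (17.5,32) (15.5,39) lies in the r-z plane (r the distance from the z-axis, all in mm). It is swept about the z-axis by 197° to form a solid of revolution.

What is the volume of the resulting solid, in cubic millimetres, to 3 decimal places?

Profile (r,z), 7 vertices: (2,28.5) (8,8.5) (11,4.5) (18.5,12) (20,15.5) (17.5,32) (15.5,39)
edge 0: (2,28.5)→(8,8.5)  cross = 2·8.5 − 8·28.5 = -211.0000; (r_i+r_j)·cross = 10·-211.0000 = -2110.0000
edge 1: (8,8.5)→(11,4.5)  cross = 8·4.5 − 11·8.5 = -57.5000; (r_i+r_j)·cross = 19·-57.5000 = -1092.5000
edge 2: (11,4.5)→(18.5,12)  cross = 11·12 − 18.5·4.5 = 48.7500; (r_i+r_j)·cross = 29.5·48.7500 = 1438.1250
edge 3: (18.5,12)→(20,15.5)  cross = 18.5·15.5 − 20·12 = 46.7500; (r_i+r_j)·cross = 38.5·46.7500 = 1799.8750
edge 4: (20,15.5)→(17.5,32)  cross = 20·32 − 17.5·15.5 = 368.7500; (r_i+r_j)·cross = 37.5·368.7500 = 13828.1250
edge 5: (17.5,32)→(15.5,39)  cross = 17.5·39 − 15.5·32 = 186.5000; (r_i+r_j)·cross = 33·186.5000 = 6154.5000
edge 6: (15.5,39)→(2,28.5)  cross = 15.5·28.5 − 2·39 = 363.7500; (r_i+r_j)·cross = 17.5·363.7500 = 6365.6250
Σcross = 746.0000 → A = |Σcross|/2 = 373.0000 mm²
Σ(r_i+r_j)·cross = 26383.7500 → first moment M = |Σ|/6 = 4397.2917
R_c = M/A = 4397.2917/373.0000 = 11.7890 mm
θ = 197° = 3.438299 rad
V = θ·R_c·A = 3.438299·11.7890·373.0000 = 15119.202 mm³

Volume = 15119.202 mm³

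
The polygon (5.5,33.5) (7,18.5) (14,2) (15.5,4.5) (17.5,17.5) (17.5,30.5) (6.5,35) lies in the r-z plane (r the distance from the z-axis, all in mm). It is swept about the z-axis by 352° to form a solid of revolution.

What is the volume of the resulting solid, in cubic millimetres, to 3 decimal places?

Profile (r,z), 7 vertices: (5.5,33.5) (7,18.5) (14,2) (15.5,4.5) (17.5,17.5) (17.5,30.5) (6.5,35)
edge 0: (5.5,33.5)→(7,18.5)  cross = 5.5·18.5 − 7·33.5 = -132.7500; (r_i+r_j)·cross = 12.5·-132.7500 = -1659.3750
edge 1: (7,18.5)→(14,2)  cross = 7·2 − 14·18.5 = -245.0000; (r_i+r_j)·cross = 21·-245.0000 = -5145.0000
edge 2: (14,2)→(15.5,4.5)  cross = 14·4.5 − 15.5·2 = 32.0000; (r_i+r_j)·cross = 29.5·32.0000 = 944.0000
edge 3: (15.5,4.5)→(17.5,17.5)  cross = 15.5·17.5 − 17.5·4.5 = 192.5000; (r_i+r_j)·cross = 33·192.5000 = 6352.5000
edge 4: (17.5,17.5)→(17.5,30.5)  cross = 17.5·30.5 − 17.5·17.5 = 227.5000; (r_i+r_j)·cross = 35·227.5000 = 7962.5000
edge 5: (17.5,30.5)→(6.5,35)  cross = 17.5·35 − 6.5·30.5 = 414.2500; (r_i+r_j)·cross = 24·414.2500 = 9942.0000
edge 6: (6.5,35)→(5.5,33.5)  cross = 6.5·33.5 − 5.5·35 = 25.2500; (r_i+r_j)·cross = 12·25.2500 = 303.0000
Σcross = 513.7500 → A = |Σcross|/2 = 256.8750 mm²
Σ(r_i+r_j)·cross = 18699.6250 → first moment M = |Σ|/6 = 3116.6042
R_c = M/A = 3116.6042/256.8750 = 12.1328 mm
θ = 352° = 6.143559 rad
V = θ·R_c·A = 6.143559·12.1328·256.8750 = 19147.041 mm³

Volume = 19147.041 mm³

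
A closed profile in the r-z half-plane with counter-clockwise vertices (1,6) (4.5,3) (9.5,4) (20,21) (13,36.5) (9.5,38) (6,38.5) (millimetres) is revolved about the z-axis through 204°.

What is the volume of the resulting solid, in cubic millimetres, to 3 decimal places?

Volume = 14098.281 mm³

Profile (r,z), 7 vertices: (1,6) (4.5,3) (9.5,4) (20,21) (13,36.5) (9.5,38) (6,38.5)
edge 0: (1,6)→(4.5,3)  cross = 1·3 − 4.5·6 = -24.0000; (r_i+r_j)·cross = 5.5·-24.0000 = -132.0000
edge 1: (4.5,3)→(9.5,4)  cross = 4.5·4 − 9.5·3 = -10.5000; (r_i+r_j)·cross = 14·-10.5000 = -147.0000
edge 2: (9.5,4)→(20,21)  cross = 9.5·21 − 20·4 = 119.5000; (r_i+r_j)·cross = 29.5·119.5000 = 3525.2500
edge 3: (20,21)→(13,36.5)  cross = 20·36.5 − 13·21 = 457.0000; (r_i+r_j)·cross = 33·457.0000 = 15081.0000
edge 4: (13,36.5)→(9.5,38)  cross = 13·38 − 9.5·36.5 = 147.2500; (r_i+r_j)·cross = 22.5·147.2500 = 3313.1250
edge 5: (9.5,38)→(6,38.5)  cross = 9.5·38.5 − 6·38 = 137.7500; (r_i+r_j)·cross = 15.5·137.7500 = 2135.1250
edge 6: (6,38.5)→(1,6)  cross = 6·6 − 1·38.5 = -2.5000; (r_i+r_j)·cross = 7·-2.5000 = -17.5000
Σcross = 824.5000 → A = |Σcross|/2 = 412.2500 mm²
Σ(r_i+r_j)·cross = 23758.0000 → first moment M = |Σ|/6 = 3959.6667
R_c = M/A = 3959.6667/412.2500 = 9.6050 mm
θ = 204° = 3.560472 rad
V = θ·R_c·A = 3.560472·9.6050·412.2500 = 14098.281 mm³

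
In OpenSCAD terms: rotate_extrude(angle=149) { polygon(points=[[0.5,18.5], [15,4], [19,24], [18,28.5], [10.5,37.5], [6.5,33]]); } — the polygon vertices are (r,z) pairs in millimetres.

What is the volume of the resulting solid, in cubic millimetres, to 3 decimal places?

Profile (r,z), 6 vertices: (0.5,18.5) (15,4) (19,24) (18,28.5) (10.5,37.5) (6.5,33)
edge 0: (0.5,18.5)→(15,4)  cross = 0.5·4 − 15·18.5 = -275.5000; (r_i+r_j)·cross = 15.5·-275.5000 = -4270.2500
edge 1: (15,4)→(19,24)  cross = 15·24 − 19·4 = 284.0000; (r_i+r_j)·cross = 34·284.0000 = 9656.0000
edge 2: (19,24)→(18,28.5)  cross = 19·28.5 − 18·24 = 109.5000; (r_i+r_j)·cross = 37·109.5000 = 4051.5000
edge 3: (18,28.5)→(10.5,37.5)  cross = 18·37.5 − 10.5·28.5 = 375.7500; (r_i+r_j)·cross = 28.5·375.7500 = 10708.8750
edge 4: (10.5,37.5)→(6.5,33)  cross = 10.5·33 − 6.5·37.5 = 102.7500; (r_i+r_j)·cross = 17·102.7500 = 1746.7500
edge 5: (6.5,33)→(0.5,18.5)  cross = 6.5·18.5 − 0.5·33 = 103.7500; (r_i+r_j)·cross = 7·103.7500 = 726.2500
Σcross = 700.2500 → A = |Σcross|/2 = 350.1250 mm²
Σ(r_i+r_j)·cross = 22619.1250 → first moment M = |Σ|/6 = 3769.8542
R_c = M/A = 3769.8542/350.1250 = 10.7672 mm
θ = 149° = 2.600541 rad
V = θ·R_c·A = 2.600541·10.7672·350.1250 = 9803.659 mm³

Volume = 9803.659 mm³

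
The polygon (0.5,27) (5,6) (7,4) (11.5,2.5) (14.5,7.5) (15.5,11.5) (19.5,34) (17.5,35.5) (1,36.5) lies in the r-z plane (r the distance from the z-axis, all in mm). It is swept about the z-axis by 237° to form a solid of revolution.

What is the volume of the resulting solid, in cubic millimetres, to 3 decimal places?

Profile (r,z), 9 vertices: (0.5,27) (5,6) (7,4) (11.5,2.5) (14.5,7.5) (15.5,11.5) (19.5,34) (17.5,35.5) (1,36.5)
edge 0: (0.5,27)→(5,6)  cross = 0.5·6 − 5·27 = -132.0000; (r_i+r_j)·cross = 5.5·-132.0000 = -726.0000
edge 1: (5,6)→(7,4)  cross = 5·4 − 7·6 = -22.0000; (r_i+r_j)·cross = 12·-22.0000 = -264.0000
edge 2: (7,4)→(11.5,2.5)  cross = 7·2.5 − 11.5·4 = -28.5000; (r_i+r_j)·cross = 18.5·-28.5000 = -527.2500
edge 3: (11.5,2.5)→(14.5,7.5)  cross = 11.5·7.5 − 14.5·2.5 = 50.0000; (r_i+r_j)·cross = 26·50.0000 = 1300.0000
edge 4: (14.5,7.5)→(15.5,11.5)  cross = 14.5·11.5 − 15.5·7.5 = 50.5000; (r_i+r_j)·cross = 30·50.5000 = 1515.0000
edge 5: (15.5,11.5)→(19.5,34)  cross = 15.5·34 − 19.5·11.5 = 302.7500; (r_i+r_j)·cross = 35·302.7500 = 10596.2500
edge 6: (19.5,34)→(17.5,35.5)  cross = 19.5·35.5 − 17.5·34 = 97.2500; (r_i+r_j)·cross = 37·97.2500 = 3598.2500
edge 7: (17.5,35.5)→(1,36.5)  cross = 17.5·36.5 − 1·35.5 = 603.2500; (r_i+r_j)·cross = 18.5·603.2500 = 11160.1250
edge 8: (1,36.5)→(0.5,27)  cross = 1·27 − 0.5·36.5 = 8.7500; (r_i+r_j)·cross = 1.5·8.7500 = 13.1250
Σcross = 930.0000 → A = |Σcross|/2 = 465.0000 mm²
Σ(r_i+r_j)·cross = 26665.5000 → first moment M = |Σ|/6 = 4444.2500
R_c = M/A = 4444.2500/465.0000 = 9.5575 mm
θ = 237° = 4.136430 rad
V = θ·R_c·A = 4.136430·9.5575·465.0000 = 18383.330 mm³

Volume = 18383.330 mm³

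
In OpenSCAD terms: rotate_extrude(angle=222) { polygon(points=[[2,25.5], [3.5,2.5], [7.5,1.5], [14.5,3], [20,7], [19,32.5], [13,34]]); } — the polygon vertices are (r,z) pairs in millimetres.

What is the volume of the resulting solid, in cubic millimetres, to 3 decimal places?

Profile (r,z), 7 vertices: (2,25.5) (3.5,2.5) (7.5,1.5) (14.5,3) (20,7) (19,32.5) (13,34)
edge 0: (2,25.5)→(3.5,2.5)  cross = 2·2.5 − 3.5·25.5 = -84.2500; (r_i+r_j)·cross = 5.5·-84.2500 = -463.3750
edge 1: (3.5,2.5)→(7.5,1.5)  cross = 3.5·1.5 − 7.5·2.5 = -13.5000; (r_i+r_j)·cross = 11·-13.5000 = -148.5000
edge 2: (7.5,1.5)→(14.5,3)  cross = 7.5·3 − 14.5·1.5 = 0.7500; (r_i+r_j)·cross = 22·0.7500 = 16.5000
edge 3: (14.5,3)→(20,7)  cross = 14.5·7 − 20·3 = 41.5000; (r_i+r_j)·cross = 34.5·41.5000 = 1431.7500
edge 4: (20,7)→(19,32.5)  cross = 20·32.5 − 19·7 = 517.0000; (r_i+r_j)·cross = 39·517.0000 = 20163.0000
edge 5: (19,32.5)→(13,34)  cross = 19·34 − 13·32.5 = 223.5000; (r_i+r_j)·cross = 32·223.5000 = 7152.0000
edge 6: (13,34)→(2,25.5)  cross = 13·25.5 − 2·34 = 263.5000; (r_i+r_j)·cross = 15·263.5000 = 3952.5000
Σcross = 948.5000 → A = |Σcross|/2 = 474.2500 mm²
Σ(r_i+r_j)·cross = 32103.8750 → first moment M = |Σ|/6 = 5350.6458
R_c = M/A = 5350.6458/474.2500 = 11.2823 mm
θ = 222° = 3.874631 rad
V = θ·R_c·A = 3.874631·11.2823·474.2500 = 20731.778 mm³

Volume = 20731.778 mm³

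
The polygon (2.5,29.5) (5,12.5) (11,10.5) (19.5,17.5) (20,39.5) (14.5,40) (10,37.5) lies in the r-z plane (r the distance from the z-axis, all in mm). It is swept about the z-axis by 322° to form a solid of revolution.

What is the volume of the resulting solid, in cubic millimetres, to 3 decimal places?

Profile (r,z), 7 vertices: (2.5,29.5) (5,12.5) (11,10.5) (19.5,17.5) (20,39.5) (14.5,40) (10,37.5)
edge 0: (2.5,29.5)→(5,12.5)  cross = 2.5·12.5 − 5·29.5 = -116.2500; (r_i+r_j)·cross = 7.5·-116.2500 = -871.8750
edge 1: (5,12.5)→(11,10.5)  cross = 5·10.5 − 11·12.5 = -85.0000; (r_i+r_j)·cross = 16·-85.0000 = -1360.0000
edge 2: (11,10.5)→(19.5,17.5)  cross = 11·17.5 − 19.5·10.5 = -12.2500; (r_i+r_j)·cross = 30.5·-12.2500 = -373.6250
edge 3: (19.5,17.5)→(20,39.5)  cross = 19.5·39.5 − 20·17.5 = 420.2500; (r_i+r_j)·cross = 39.5·420.2500 = 16599.8750
edge 4: (20,39.5)→(14.5,40)  cross = 20·40 − 14.5·39.5 = 227.2500; (r_i+r_j)·cross = 34.5·227.2500 = 7840.1250
edge 5: (14.5,40)→(10,37.5)  cross = 14.5·37.5 − 10·40 = 143.7500; (r_i+r_j)·cross = 24.5·143.7500 = 3521.8750
edge 6: (10,37.5)→(2.5,29.5)  cross = 10·29.5 − 2.5·37.5 = 201.2500; (r_i+r_j)·cross = 12.5·201.2500 = 2515.6250
Σcross = 779.0000 → A = |Σcross|/2 = 389.5000 mm²
Σ(r_i+r_j)·cross = 27872.0000 → first moment M = |Σ|/6 = 4645.3333
R_c = M/A = 4645.3333/389.5000 = 11.9264 mm
θ = 322° = 5.619960 rad
V = θ·R_c·A = 5.619960·11.9264·389.5000 = 26106.588 mm³

Volume = 26106.588 mm³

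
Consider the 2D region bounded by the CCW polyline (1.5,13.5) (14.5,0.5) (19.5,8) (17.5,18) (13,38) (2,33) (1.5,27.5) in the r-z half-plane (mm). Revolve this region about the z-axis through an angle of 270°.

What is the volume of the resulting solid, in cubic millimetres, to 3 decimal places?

Volume = 20967.186 mm³

Profile (r,z), 7 vertices: (1.5,13.5) (14.5,0.5) (19.5,8) (17.5,18) (13,38) (2,33) (1.5,27.5)
edge 0: (1.5,13.5)→(14.5,0.5)  cross = 1.5·0.5 − 14.5·13.5 = -195.0000; (r_i+r_j)·cross = 16·-195.0000 = -3120.0000
edge 1: (14.5,0.5)→(19.5,8)  cross = 14.5·8 − 19.5·0.5 = 106.2500; (r_i+r_j)·cross = 34·106.2500 = 3612.5000
edge 2: (19.5,8)→(17.5,18)  cross = 19.5·18 − 17.5·8 = 211.0000; (r_i+r_j)·cross = 37·211.0000 = 7807.0000
edge 3: (17.5,18)→(13,38)  cross = 17.5·38 − 13·18 = 431.0000; (r_i+r_j)·cross = 30.5·431.0000 = 13145.5000
edge 4: (13,38)→(2,33)  cross = 13·33 − 2·38 = 353.0000; (r_i+r_j)·cross = 15·353.0000 = 5295.0000
edge 5: (2,33)→(1.5,27.5)  cross = 2·27.5 − 1.5·33 = 5.5000; (r_i+r_j)·cross = 3.5·5.5000 = 19.2500
edge 6: (1.5,27.5)→(1.5,13.5)  cross = 1.5·13.5 − 1.5·27.5 = -21.0000; (r_i+r_j)·cross = 3·-21.0000 = -63.0000
Σcross = 890.7500 → A = |Σcross|/2 = 445.3750 mm²
Σ(r_i+r_j)·cross = 26696.2500 → first moment M = |Σ|/6 = 4449.3750
R_c = M/A = 4449.3750/445.3750 = 9.9902 mm
θ = 270° = 4.712389 rad
V = θ·R_c·A = 4.712389·9.9902·445.3750 = 20967.186 mm³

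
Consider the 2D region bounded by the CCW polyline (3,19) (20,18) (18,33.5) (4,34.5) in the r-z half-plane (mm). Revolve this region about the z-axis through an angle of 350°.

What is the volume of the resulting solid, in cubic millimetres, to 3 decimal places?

Volume = 16464.345 mm³

Profile (r,z), 4 vertices: (3,19) (20,18) (18,33.5) (4,34.5)
edge 0: (3,19)→(20,18)  cross = 3·18 − 20·19 = -326.0000; (r_i+r_j)·cross = 23·-326.0000 = -7498.0000
edge 1: (20,18)→(18,33.5)  cross = 20·33.5 − 18·18 = 346.0000; (r_i+r_j)·cross = 38·346.0000 = 13148.0000
edge 2: (18,33.5)→(4,34.5)  cross = 18·34.5 − 4·33.5 = 487.0000; (r_i+r_j)·cross = 22·487.0000 = 10714.0000
edge 3: (4,34.5)→(3,19)  cross = 4·19 − 3·34.5 = -27.5000; (r_i+r_j)·cross = 7·-27.5000 = -192.5000
Σcross = 479.5000 → A = |Σcross|/2 = 239.7500 mm²
Σ(r_i+r_j)·cross = 16171.5000 → first moment M = |Σ|/6 = 2695.2500
R_c = M/A = 2695.2500/239.7500 = 11.2419 mm
θ = 350° = 6.108652 rad
V = θ·R_c·A = 6.108652·11.2419·239.7500 = 16464.345 mm³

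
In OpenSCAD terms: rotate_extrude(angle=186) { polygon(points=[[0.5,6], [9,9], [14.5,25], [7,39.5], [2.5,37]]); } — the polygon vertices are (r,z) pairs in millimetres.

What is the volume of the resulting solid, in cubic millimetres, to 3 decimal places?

Volume = 6391.989 mm³

Profile (r,z), 5 vertices: (0.5,6) (9,9) (14.5,25) (7,39.5) (2.5,37)
edge 0: (0.5,6)→(9,9)  cross = 0.5·9 − 9·6 = -49.5000; (r_i+r_j)·cross = 9.5·-49.5000 = -470.2500
edge 1: (9,9)→(14.5,25)  cross = 9·25 − 14.5·9 = 94.5000; (r_i+r_j)·cross = 23.5·94.5000 = 2220.7500
edge 2: (14.5,25)→(7,39.5)  cross = 14.5·39.5 − 7·25 = 397.7500; (r_i+r_j)·cross = 21.5·397.7500 = 8551.6250
edge 3: (7,39.5)→(2.5,37)  cross = 7·37 − 2.5·39.5 = 160.2500; (r_i+r_j)·cross = 9.5·160.2500 = 1522.3750
edge 4: (2.5,37)→(0.5,6)  cross = 2.5·6 − 0.5·37 = -3.5000; (r_i+r_j)·cross = 3·-3.5000 = -10.5000
Σcross = 599.5000 → A = |Σcross|/2 = 299.7500 mm²
Σ(r_i+r_j)·cross = 11814.0000 → first moment M = |Σ|/6 = 1969.0000
R_c = M/A = 1969.0000/299.7500 = 6.5688 mm
θ = 186° = 3.246312 rad
V = θ·R_c·A = 3.246312·6.5688·299.7500 = 6391.989 mm³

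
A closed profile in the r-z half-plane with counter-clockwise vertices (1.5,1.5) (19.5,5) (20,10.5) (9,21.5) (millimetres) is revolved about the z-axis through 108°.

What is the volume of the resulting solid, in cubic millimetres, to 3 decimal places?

Volume = 4151.143 mm³

Profile (r,z), 4 vertices: (1.5,1.5) (19.5,5) (20,10.5) (9,21.5)
edge 0: (1.5,1.5)→(19.5,5)  cross = 1.5·5 − 19.5·1.5 = -21.7500; (r_i+r_j)·cross = 21·-21.7500 = -456.7500
edge 1: (19.5,5)→(20,10.5)  cross = 19.5·10.5 − 20·5 = 104.7500; (r_i+r_j)·cross = 39.5·104.7500 = 4137.6250
edge 2: (20,10.5)→(9,21.5)  cross = 20·21.5 − 9·10.5 = 335.5000; (r_i+r_j)·cross = 29·335.5000 = 9729.5000
edge 3: (9,21.5)→(1.5,1.5)  cross = 9·1.5 − 1.5·21.5 = -18.7500; (r_i+r_j)·cross = 10.5·-18.7500 = -196.8750
Σcross = 399.7500 → A = |Σcross|/2 = 199.8750 mm²
Σ(r_i+r_j)·cross = 13213.5000 → first moment M = |Σ|/6 = 2202.2500
R_c = M/A = 2202.2500/199.8750 = 11.0181 mm
θ = 108° = 1.884956 rad
V = θ·R_c·A = 1.884956·11.0181·199.8750 = 4151.143 mm³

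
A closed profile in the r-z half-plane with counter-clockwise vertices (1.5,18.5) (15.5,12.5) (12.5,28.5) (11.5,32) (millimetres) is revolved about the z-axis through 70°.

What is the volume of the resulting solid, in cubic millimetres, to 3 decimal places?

Profile (r,z), 4 vertices: (1.5,18.5) (15.5,12.5) (12.5,28.5) (11.5,32)
edge 0: (1.5,18.5)→(15.5,12.5)  cross = 1.5·12.5 − 15.5·18.5 = -268.0000; (r_i+r_j)·cross = 17·-268.0000 = -4556.0000
edge 1: (15.5,12.5)→(12.5,28.5)  cross = 15.5·28.5 − 12.5·12.5 = 285.5000; (r_i+r_j)·cross = 28·285.5000 = 7994.0000
edge 2: (12.5,28.5)→(11.5,32)  cross = 12.5·32 − 11.5·28.5 = 72.2500; (r_i+r_j)·cross = 24·72.2500 = 1734.0000
edge 3: (11.5,32)→(1.5,18.5)  cross = 11.5·18.5 − 1.5·32 = 164.7500; (r_i+r_j)·cross = 13·164.7500 = 2141.7500
Σcross = 254.5000 → A = |Σcross|/2 = 127.2500 mm²
Σ(r_i+r_j)·cross = 7313.7500 → first moment M = |Σ|/6 = 1218.9583
R_c = M/A = 1218.9583/127.2500 = 9.5792 mm
θ = 70° = 1.221730 rad
V = θ·R_c·A = 1.221730·9.5792·127.2500 = 1489.239 mm³

Volume = 1489.239 mm³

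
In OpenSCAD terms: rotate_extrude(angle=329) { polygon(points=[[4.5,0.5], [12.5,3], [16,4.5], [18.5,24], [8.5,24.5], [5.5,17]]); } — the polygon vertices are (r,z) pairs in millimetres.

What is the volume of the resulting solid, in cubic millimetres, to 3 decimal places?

Profile (r,z), 6 vertices: (4.5,0.5) (12.5,3) (16,4.5) (18.5,24) (8.5,24.5) (5.5,17)
edge 0: (4.5,0.5)→(12.5,3)  cross = 4.5·3 − 12.5·0.5 = 7.2500; (r_i+r_j)·cross = 17·7.2500 = 123.2500
edge 1: (12.5,3)→(16,4.5)  cross = 12.5·4.5 − 16·3 = 8.2500; (r_i+r_j)·cross = 28.5·8.2500 = 235.1250
edge 2: (16,4.5)→(18.5,24)  cross = 16·24 − 18.5·4.5 = 300.7500; (r_i+r_j)·cross = 34.5·300.7500 = 10375.8750
edge 3: (18.5,24)→(8.5,24.5)  cross = 18.5·24.5 − 8.5·24 = 249.2500; (r_i+r_j)·cross = 27·249.2500 = 6729.7500
edge 4: (8.5,24.5)→(5.5,17)  cross = 8.5·17 − 5.5·24.5 = 9.7500; (r_i+r_j)·cross = 14·9.7500 = 136.5000
edge 5: (5.5,17)→(4.5,0.5)  cross = 5.5·0.5 − 4.5·17 = -73.7500; (r_i+r_j)·cross = 10·-73.7500 = -737.5000
Σcross = 501.5000 → A = |Σcross|/2 = 250.7500 mm²
Σ(r_i+r_j)·cross = 16863.0000 → first moment M = |Σ|/6 = 2810.5000
R_c = M/A = 2810.5000/250.7500 = 11.2084 mm
θ = 329° = 5.742133 rad
V = θ·R_c·A = 5.742133·11.2084·250.7500 = 16138.265 mm³

Volume = 16138.265 mm³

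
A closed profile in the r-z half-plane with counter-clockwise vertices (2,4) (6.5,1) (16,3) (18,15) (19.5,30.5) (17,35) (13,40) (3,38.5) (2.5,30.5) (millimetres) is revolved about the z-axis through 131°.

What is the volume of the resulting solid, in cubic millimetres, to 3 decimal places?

Profile (r,z), 9 vertices: (2,4) (6.5,1) (16,3) (18,15) (19.5,30.5) (17,35) (13,40) (3,38.5) (2.5,30.5)
edge 0: (2,4)→(6.5,1)  cross = 2·1 − 6.5·4 = -24.0000; (r_i+r_j)·cross = 8.5·-24.0000 = -204.0000
edge 1: (6.5,1)→(16,3)  cross = 6.5·3 − 16·1 = 3.5000; (r_i+r_j)·cross = 22.5·3.5000 = 78.7500
edge 2: (16,3)→(18,15)  cross = 16·15 − 18·3 = 186.0000; (r_i+r_j)·cross = 34·186.0000 = 6324.0000
edge 3: (18,15)→(19.5,30.5)  cross = 18·30.5 − 19.5·15 = 256.5000; (r_i+r_j)·cross = 37.5·256.5000 = 9618.7500
edge 4: (19.5,30.5)→(17,35)  cross = 19.5·35 − 17·30.5 = 164.0000; (r_i+r_j)·cross = 36.5·164.0000 = 5986.0000
edge 5: (17,35)→(13,40)  cross = 17·40 − 13·35 = 225.0000; (r_i+r_j)·cross = 30·225.0000 = 6750.0000
edge 6: (13,40)→(3,38.5)  cross = 13·38.5 − 3·40 = 380.5000; (r_i+r_j)·cross = 16·380.5000 = 6088.0000
edge 7: (3,38.5)→(2.5,30.5)  cross = 3·30.5 − 2.5·38.5 = -4.7500; (r_i+r_j)·cross = 5.5·-4.7500 = -26.1250
edge 8: (2.5,30.5)→(2,4)  cross = 2.5·4 − 2·30.5 = -51.0000; (r_i+r_j)·cross = 4.5·-51.0000 = -229.5000
Σcross = 1135.7500 → A = |Σcross|/2 = 567.8750 mm²
Σ(r_i+r_j)·cross = 34385.8750 → first moment M = |Σ|/6 = 5730.9792
R_c = M/A = 5730.9792/567.8750 = 10.0920 mm
θ = 131° = 2.286381 rad
V = θ·R_c·A = 2.286381·10.0920·567.8750 = 13103.204 mm³

Volume = 13103.204 mm³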